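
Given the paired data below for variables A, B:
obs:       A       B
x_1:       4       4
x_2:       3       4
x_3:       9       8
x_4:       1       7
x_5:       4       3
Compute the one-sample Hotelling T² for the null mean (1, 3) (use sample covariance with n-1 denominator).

Step 1 — sample mean vector:
  mean(A) = (4 + 3 + 9 + 1 + 4) / 5 = 21/5 = 4.2
  mean(B) = (4 + 4 + 8 + 7 + 3) / 5 = 26/5 = 5.2
  x̄ = (4.2, 5.2),  deviation x̄ - mu_0 = (4.2, 5.2) - (1, 3) = (3.2, 2.2).

Step 2 — sample covariance matrix, S[i,j] = (1/(n-1)) · Σ_k (x_{k,i} - mean_i) · (x_{k,j} - mean_j), divisor n-1 = 4:
  S[A,A] = ((-0.2)·(-0.2) + (-1.2)·(-1.2) + (4.8)·(4.8) + (-3.2)·(-3.2) + (-0.2)·(-0.2)) / 4 = 34.8/4 = 8.7
  S[A,B] = ((-0.2)·(-1.2) + (-1.2)·(-1.2) + (4.8)·(2.8) + (-3.2)·(1.8) + (-0.2)·(-2.2)) / 4 = 9.8/4 = 2.45
  S[B,B] = ((-1.2)·(-1.2) + (-1.2)·(-1.2) + (2.8)·(2.8) + (1.8)·(1.8) + (-2.2)·(-2.2)) / 4 = 18.8/4 = 4.7
  S = [[8.7, 2.45],
 [2.45, 4.7]].

Step 3 — invert S. det(S) = 8.7·4.7 - (2.45)² = 34.8875.
  S^{-1} = (1/det) · [[d, -b], [-b, a]] = [[0.1347, -0.0702],
 [-0.0702, 0.2494]].

Step 4 — quadratic form (x̄ - mu_0)^T · S^{-1} · (x̄ - mu_0):
  S^{-1} · (x̄ - mu_0) = (0.2766, 0.3239),
  (x̄ - mu_0)^T · [...] = (3.2)·(0.2766) + (2.2)·(0.3239) = 1.5977.

Step 5 — scale by n: T² = 5 · 1.5977 = 7.9885.

T² ≈ 7.9885


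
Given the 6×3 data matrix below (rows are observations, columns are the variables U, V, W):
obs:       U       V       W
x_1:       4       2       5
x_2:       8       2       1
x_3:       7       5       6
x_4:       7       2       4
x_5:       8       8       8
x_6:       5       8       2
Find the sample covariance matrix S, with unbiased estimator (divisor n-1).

Step 1 — column means:
  mean(U) = (4 + 8 + 7 + 7 + 8 + 5) / 6 = 39/6 = 6.5
  mean(V) = (2 + 2 + 5 + 2 + 8 + 8) / 6 = 27/6 = 4.5
  mean(W) = (5 + 1 + 6 + 4 + 8 + 2) / 6 = 26/6 = 4.3333

Step 2 — sample covariance S[i,j] = (1/(n-1)) · Σ_k (x_{k,i} - mean_i) · (x_{k,j} - mean_j), with n-1 = 5.
  S[U,U] = ((-2.5)·(-2.5) + (1.5)·(1.5) + (0.5)·(0.5) + (0.5)·(0.5) + (1.5)·(1.5) + (-1.5)·(-1.5)) / 5 = 13.5/5 = 2.7
  S[U,V] = ((-2.5)·(-2.5) + (1.5)·(-2.5) + (0.5)·(0.5) + (0.5)·(-2.5) + (1.5)·(3.5) + (-1.5)·(3.5)) / 5 = 1.5/5 = 0.3
  S[U,W] = ((-2.5)·(0.6667) + (1.5)·(-3.3333) + (0.5)·(1.6667) + (0.5)·(-0.3333) + (1.5)·(3.6667) + (-1.5)·(-2.3333)) / 5 = 3/5 = 0.6
  S[V,V] = ((-2.5)·(-2.5) + (-2.5)·(-2.5) + (0.5)·(0.5) + (-2.5)·(-2.5) + (3.5)·(3.5) + (3.5)·(3.5)) / 5 = 43.5/5 = 8.7
  S[V,W] = ((-2.5)·(0.6667) + (-2.5)·(-3.3333) + (0.5)·(1.6667) + (-2.5)·(-0.3333) + (3.5)·(3.6667) + (3.5)·(-2.3333)) / 5 = 13/5 = 2.6
  S[W,W] = ((0.6667)·(0.6667) + (-3.3333)·(-3.3333) + (1.6667)·(1.6667) + (-0.3333)·(-0.3333) + (3.6667)·(3.6667) + (-2.3333)·(-2.3333)) / 5 = 33.3333/5 = 6.6667

S is symmetric (S[j,i] = S[i,j]). Assembling:

S = [[2.7, 0.3, 0.6],
 [0.3, 8.7, 2.6],
 [0.6, 2.6, 6.6667]]


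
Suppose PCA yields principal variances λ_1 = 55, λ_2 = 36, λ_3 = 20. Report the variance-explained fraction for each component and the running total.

Step 1 — total variance = trace(Sigma) = Σ λ_i = 55 + 36 + 20 = 111.

Step 2 — fraction explained by component i = λ_i / Σ λ:
  PC1: 55/111 = 0.4955
  PC2: 36/111 = 0.3243
  PC3: 20/111 = 0.1802

Step 3 — cumulative fraction after k components = (λ_1 + ... + λ_k) / Σ λ:
  k = 1: 55/111 = 0.4955
  k = 2: (55 + 36)/111 = 91/111 = 0.8198
  k = 3: (55 + 36 + 20)/111 = 111/111 = 1

Summary (fraction, with percent):

explained: PC1 0.4955 (49.55%), PC2 0.3243 (32.43%), PC3 0.1802 (18.02%);  cumulative: 0.4955, 0.8198, 1


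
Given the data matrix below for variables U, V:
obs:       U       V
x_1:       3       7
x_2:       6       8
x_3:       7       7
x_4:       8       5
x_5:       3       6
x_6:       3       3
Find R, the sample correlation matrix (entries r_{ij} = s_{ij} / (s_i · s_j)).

Step 1 — column means:
  mean(U) = (3 + 6 + 7 + 8 + 3 + 3) / 6 = 30/6 = 5
  mean(V) = (7 + 8 + 7 + 5 + 6 + 3) / 6 = 36/6 = 6

Step 2 — sample variances and covariances s[i,j] = (1/(n-1)) · Σ_k (x_{k,i} - mean_i) · (x_{k,j} - mean_j), with n-1 = 5:
  s[U,U] = ((-2)·(-2) + (1)·(1) + (2)·(2) + (3)·(3) + (-2)·(-2) + (-2)·(-2)) / 5 = 26/5 = 5.2
  s[U,V] = ((-2)·(1) + (1)·(2) + (2)·(1) + (3)·(-1) + (-2)·(0) + (-2)·(-3)) / 5 = 5/5 = 1
  s[V,V] = ((1)·(1) + (2)·(2) + (1)·(1) + (-1)·(-1) + (0)·(0) + (-3)·(-3)) / 5 = 16/5 = 3.2
  Sample standard deviations s_i = √(s[i,i]):
  s(U) = √(5.2) = 2.2804
  s(V) = √(3.2) = 1.7889

Step 3 — r_{ij} = s_{ij} / (s_i · s_j):
  r[U,U] = 1 (diagonal).
  r[U,V] = 1 / (2.2804 · 1.7889) = 1 / 4.0792 = 0.2451
  r[V,V] = 1 (diagonal).

R is symmetric with unit diagonal. Assembling:

R = [[1, 0.2451],
 [0.2451, 1]]


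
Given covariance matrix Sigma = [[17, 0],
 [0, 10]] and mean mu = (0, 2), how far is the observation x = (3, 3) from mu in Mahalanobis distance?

Step 1 — centre the observation: (x - mu) = (3, 1).

Step 2 — invert Sigma. det(Sigma) = 17·10 - (0)² = 170.
  Sigma^{-1} = (1/det) · [[d, -b], [-b, a]] = [[0.0588, 0],
 [0, 0.1]].

Step 3 — form the quadratic (x - mu)^T · Sigma^{-1} · (x - mu):
  Sigma^{-1} · (x - mu) = (0.1765, 0.1).
  (x - mu)^T · [Sigma^{-1} · (x - mu)] = (3)·(0.1765) + (1)·(0.1) = 0.6294.

Step 4 — take square root: d = √(0.6294) ≈ 0.7934.

d(x, mu) = √(0.6294) ≈ 0.7934


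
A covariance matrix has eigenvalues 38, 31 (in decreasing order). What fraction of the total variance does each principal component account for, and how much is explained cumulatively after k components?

Step 1 — total variance = trace(Sigma) = Σ λ_i = 38 + 31 = 69.

Step 2 — fraction explained by component i = λ_i / Σ λ:
  PC1: 38/69 = 0.5507
  PC2: 31/69 = 0.4493

Step 3 — cumulative fraction after k components = (λ_1 + ... + λ_k) / Σ λ:
  k = 1: 38/69 = 0.5507
  k = 2: (38 + 31)/69 = 69/69 = 1

Summary (fraction, with percent):

explained: PC1 0.5507 (55.07%), PC2 0.4493 (44.93%);  cumulative: 0.5507, 1


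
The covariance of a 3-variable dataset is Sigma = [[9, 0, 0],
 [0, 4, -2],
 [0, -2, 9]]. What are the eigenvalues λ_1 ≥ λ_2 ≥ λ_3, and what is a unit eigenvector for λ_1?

Step 1 — characteristic polynomial p(λ) = det(λI - Sigma) = λ³ - tr·λ² + c_1·λ - det, where tr = trace, c_1 = sum of the principal 2×2 minors, det = det(Sigma):
  tr = 9 + 4 + 9 = 22,
  c_1 = (9·4 - (0)²) + (9·9 - (0)²) + (4·9 - (-2)²) = 36 + 81 + 32 = 149,
  det = 9·(4·9 - (-2)²) - (0)·((0)·9 - (-2)·(0)) + (0)·((0)·(-2) - 4·(0)) = 9·(32) - (0)·(0) + (0)·(0) = 288.
  So p(λ) = λ³ - 22λ² + 149λ - 288.
Step 2 — look for an integer root (rational root theorem: any rational root is an integer divisor of 288). Testing λ = 9:
  p(9) = 729 - 1782 + 1341 - 288 = 0  ✓
  Dividing out (λ - 9): p(λ) = (λ - 9)(λ² - 13λ + 32).
Step 3 — remaining eigenvalues from the quadratic λ² - 13λ + 32 = 0:
  Δ = 13² - 4·32 = 169 - 128 = 41,  λ = (13 ± √41)/2 = (13 ± 6.4031)/2 ≈ 9.7016 or 3.2984.
  Sorted: λ_1 = 9.7016,  λ_2 = 9,  λ_3 = 3.2984  (check: sum = 22 = tr ✓).

Step 4 — unit eigenvector for λ_1 ≈ 9.7016: v spans the null space of (Sigma - λ_1 I), whose rows are
  r_1 = (-0.7016, 0, 0),  r_2 = (0, -5.7016, -2),  r_3 = (0, -2, -0.7016).
  v is orthogonal to every row, so take v ∝ r_1 × r_2 = ((0)·(-2) - (0)·(-5.7016), (0)·(0) - (-0.7016)·(-2), (-0.7016)·(-5.7016) - (0)·(0)) ≈ (0, -1.4031, 4).
  Rescale (multiply by -1 so the first nonzero entry is positive): u = (0, 1.4031, -4).
  ||u|| = √((0)² + (1.4031)² + (-4)²) = √(17.9688) ≈ 4.239,  v_1 = u/||u|| ≈ (0, 0.331, -0.9436) (||v_1|| = 1).

λ_1 = 9.7016,  λ_2 = 9,  λ_3 = 3.2984;  v_1 ≈ (0, 0.331, -0.9436)


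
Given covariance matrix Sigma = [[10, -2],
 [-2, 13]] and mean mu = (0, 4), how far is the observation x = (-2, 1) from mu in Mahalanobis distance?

Step 1 — centre the observation: (x - mu) = (-2, -3).

Step 2 — invert Sigma. det(Sigma) = 10·13 - (-2)² = 126.
  Sigma^{-1} = (1/det) · [[d, -b], [-b, a]] = [[0.1032, 0.0159],
 [0.0159, 0.0794]].

Step 3 — form the quadratic (x - mu)^T · Sigma^{-1} · (x - mu):
  Sigma^{-1} · (x - mu) = (-0.254, -0.2698).
  (x - mu)^T · [Sigma^{-1} · (x - mu)] = (-2)·(-0.254) + (-3)·(-0.2698) = 1.3175.

Step 4 — take square root: d = √(1.3175) ≈ 1.1478.

d(x, mu) = √(1.3175) ≈ 1.1478


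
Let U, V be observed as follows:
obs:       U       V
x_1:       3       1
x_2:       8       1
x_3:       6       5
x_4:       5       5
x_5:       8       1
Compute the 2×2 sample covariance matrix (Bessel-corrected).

Step 1 — column means:
  mean(U) = (3 + 8 + 6 + 5 + 8) / 5 = 30/5 = 6
  mean(V) = (1 + 1 + 5 + 5 + 1) / 5 = 13/5 = 2.6

Step 2 — sample covariance S[i,j] = (1/(n-1)) · Σ_k (x_{k,i} - mean_i) · (x_{k,j} - mean_j), with n-1 = 4.
  S[U,U] = ((-3)·(-3) + (2)·(2) + (0)·(0) + (-1)·(-1) + (2)·(2)) / 4 = 18/4 = 4.5
  S[U,V] = ((-3)·(-1.6) + (2)·(-1.6) + (0)·(2.4) + (-1)·(2.4) + (2)·(-1.6)) / 4 = -4/4 = -1
  S[V,V] = ((-1.6)·(-1.6) + (-1.6)·(-1.6) + (2.4)·(2.4) + (2.4)·(2.4) + (-1.6)·(-1.6)) / 4 = 19.2/4 = 4.8

S is symmetric (S[j,i] = S[i,j]). Assembling:

S = [[4.5, -1],
 [-1, 4.8]]


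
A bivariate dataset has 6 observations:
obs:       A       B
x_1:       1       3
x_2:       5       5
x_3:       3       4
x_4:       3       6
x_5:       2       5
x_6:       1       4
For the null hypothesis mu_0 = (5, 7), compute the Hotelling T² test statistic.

Step 1 — sample mean vector:
  mean(A) = (1 + 5 + 3 + 3 + 2 + 1) / 6 = 15/6 = 2.5
  mean(B) = (3 + 5 + 4 + 6 + 5 + 4) / 6 = 27/6 = 4.5
  x̄ = (2.5, 4.5),  deviation x̄ - mu_0 = (2.5, 4.5) - (5, 7) = (-2.5, -2.5).

Step 2 — sample covariance matrix, S[i,j] = (1/(n-1)) · Σ_k (x_{k,i} - mean_i) · (x_{k,j} - mean_j), divisor n-1 = 5:
  S[A,A] = ((-1.5)·(-1.5) + (2.5)·(2.5) + (0.5)·(0.5) + (0.5)·(0.5) + (-0.5)·(-0.5) + (-1.5)·(-1.5)) / 5 = 11.5/5 = 2.3
  S[A,B] = ((-1.5)·(-1.5) + (2.5)·(0.5) + (0.5)·(-0.5) + (0.5)·(1.5) + (-0.5)·(0.5) + (-1.5)·(-0.5)) / 5 = 4.5/5 = 0.9
  S[B,B] = ((-1.5)·(-1.5) + (0.5)·(0.5) + (-0.5)·(-0.5) + (1.5)·(1.5) + (0.5)·(0.5) + (-0.5)·(-0.5)) / 5 = 5.5/5 = 1.1
  S = [[2.3, 0.9],
 [0.9, 1.1]].

Step 3 — invert S. det(S) = 2.3·1.1 - (0.9)² = 1.72.
  S^{-1} = (1/det) · [[d, -b], [-b, a]] = [[0.6395, -0.5233],
 [-0.5233, 1.3372]].

Step 4 — quadratic form (x̄ - mu_0)^T · S^{-1} · (x̄ - mu_0):
  S^{-1} · (x̄ - mu_0) = (-0.2907, -2.0349),
  (x̄ - mu_0)^T · [...] = (-2.5)·(-0.2907) + (-2.5)·(-2.0349) = 5.814.

Step 5 — scale by n: T² = 6 · 5.814 = 34.8837.

T² ≈ 34.8837


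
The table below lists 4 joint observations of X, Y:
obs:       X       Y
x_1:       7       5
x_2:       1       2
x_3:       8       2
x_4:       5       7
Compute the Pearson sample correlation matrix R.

Step 1 — column means:
  mean(X) = (7 + 1 + 8 + 5) / 4 = 21/4 = 5.25
  mean(Y) = (5 + 2 + 2 + 7) / 4 = 16/4 = 4

Step 2 — sample variances and covariances s[i,j] = (1/(n-1)) · Σ_k (x_{k,i} - mean_i) · (x_{k,j} - mean_j), with n-1 = 3:
  s[X,X] = ((1.75)·(1.75) + (-4.25)·(-4.25) + (2.75)·(2.75) + (-0.25)·(-0.25)) / 3 = 28.75/3 = 9.5833
  s[X,Y] = ((1.75)·(1) + (-4.25)·(-2) + (2.75)·(-2) + (-0.25)·(3)) / 3 = 4/3 = 1.3333
  s[Y,Y] = ((1)·(1) + (-2)·(-2) + (-2)·(-2) + (3)·(3)) / 3 = 18/3 = 6
  Sample standard deviations s_i = √(s[i,i]):
  s(X) = √(9.5833) = 3.0957
  s(Y) = √(6) = 2.4495

Step 3 — r_{ij} = s_{ij} / (s_i · s_j):
  r[X,X] = 1 (diagonal).
  r[X,Y] = 1.3333 / (3.0957 · 2.4495) = 1.3333 / 7.5829 = 0.1758
  r[Y,Y] = 1 (diagonal).

R is symmetric with unit diagonal. Assembling:

R = [[1, 0.1758],
 [0.1758, 1]]


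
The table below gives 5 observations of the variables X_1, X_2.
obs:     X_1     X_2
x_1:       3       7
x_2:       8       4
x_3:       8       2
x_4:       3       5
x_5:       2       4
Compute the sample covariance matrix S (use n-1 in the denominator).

Step 1 — column means:
  mean(X_1) = (3 + 8 + 8 + 3 + 2) / 5 = 24/5 = 4.8
  mean(X_2) = (7 + 4 + 2 + 5 + 4) / 5 = 22/5 = 4.4

Step 2 — sample covariance S[i,j] = (1/(n-1)) · Σ_k (x_{k,i} - mean_i) · (x_{k,j} - mean_j), with n-1 = 4.
  S[X_1,X_1] = ((-1.8)·(-1.8) + (3.2)·(3.2) + (3.2)·(3.2) + (-1.8)·(-1.8) + (-2.8)·(-2.8)) / 4 = 34.8/4 = 8.7
  S[X_1,X_2] = ((-1.8)·(2.6) + (3.2)·(-0.4) + (3.2)·(-2.4) + (-1.8)·(0.6) + (-2.8)·(-0.4)) / 4 = -13.6/4 = -3.4
  S[X_2,X_2] = ((2.6)·(2.6) + (-0.4)·(-0.4) + (-2.4)·(-2.4) + (0.6)·(0.6) + (-0.4)·(-0.4)) / 4 = 13.2/4 = 3.3

S is symmetric (S[j,i] = S[i,j]). Assembling:

S = [[8.7, -3.4],
 [-3.4, 3.3]]


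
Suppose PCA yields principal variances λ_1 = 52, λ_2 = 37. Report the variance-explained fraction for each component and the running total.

Step 1 — total variance = trace(Sigma) = Σ λ_i = 52 + 37 = 89.

Step 2 — fraction explained by component i = λ_i / Σ λ:
  PC1: 52/89 = 0.5843
  PC2: 37/89 = 0.4157

Step 3 — cumulative fraction after k components = (λ_1 + ... + λ_k) / Σ λ:
  k = 1: 52/89 = 0.5843
  k = 2: (52 + 37)/89 = 89/89 = 1

Summary (fraction, with percent):

explained: PC1 0.5843 (58.43%), PC2 0.4157 (41.57%);  cumulative: 0.5843, 1


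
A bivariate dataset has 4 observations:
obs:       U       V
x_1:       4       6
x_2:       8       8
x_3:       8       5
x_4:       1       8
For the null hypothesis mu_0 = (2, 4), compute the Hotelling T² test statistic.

Step 1 — sample mean vector:
  mean(U) = (4 + 8 + 8 + 1) / 4 = 21/4 = 5.25
  mean(V) = (6 + 8 + 5 + 8) / 4 = 27/4 = 6.75
  x̄ = (5.25, 6.75),  deviation x̄ - mu_0 = (5.25, 6.75) - (2, 4) = (3.25, 2.75).

Step 2 — sample covariance matrix, S[i,j] = (1/(n-1)) · Σ_k (x_{k,i} - mean_i) · (x_{k,j} - mean_j), divisor n-1 = 3:
  S[U,U] = ((-1.25)·(-1.25) + (2.75)·(2.75) + (2.75)·(2.75) + (-4.25)·(-4.25)) / 3 = 34.75/3 = 11.5833
  S[U,V] = ((-1.25)·(-0.75) + (2.75)·(1.25) + (2.75)·(-1.75) + (-4.25)·(1.25)) / 3 = -5.75/3 = -1.9167
  S[V,V] = ((-0.75)·(-0.75) + (1.25)·(1.25) + (-1.75)·(-1.75) + (1.25)·(1.25)) / 3 = 6.75/3 = 2.25
  S = [[11.5833, -1.9167],
 [-1.9167, 2.25]].

Step 3 — invert S. det(S) = 11.5833·2.25 - (-1.9167)² = 22.3889.
  S^{-1} = (1/det) · [[d, -b], [-b, a]] = [[0.1005, 0.0856],
 [0.0856, 0.5174]].

Step 4 — quadratic form (x̄ - mu_0)^T · S^{-1} · (x̄ - mu_0):
  S^{-1} · (x̄ - mu_0) = (0.562, 1.701),
  (x̄ - mu_0)^T · [...] = (3.25)·(0.562) + (2.75)·(1.701) = 6.5043.

Step 5 — scale by n: T² = 4 · 6.5043 = 26.0174.

T² ≈ 26.0174


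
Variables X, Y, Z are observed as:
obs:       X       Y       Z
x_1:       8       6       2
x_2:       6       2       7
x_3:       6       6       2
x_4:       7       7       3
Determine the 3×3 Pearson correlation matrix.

Step 1 — column means:
  mean(X) = (8 + 6 + 6 + 7) / 4 = 27/4 = 6.75
  mean(Y) = (6 + 2 + 6 + 7) / 4 = 21/4 = 5.25
  mean(Z) = (2 + 7 + 2 + 3) / 4 = 14/4 = 3.5

Step 2 — sample variances and covariances s[i,j] = (1/(n-1)) · Σ_k (x_{k,i} - mean_i) · (x_{k,j} - mean_j), with n-1 = 3:
  s[X,X] = ((1.25)·(1.25) + (-0.75)·(-0.75) + (-0.75)·(-0.75) + (0.25)·(0.25)) / 3 = 2.75/3 = 0.9167
  s[X,Y] = ((1.25)·(0.75) + (-0.75)·(-3.25) + (-0.75)·(0.75) + (0.25)·(1.75)) / 3 = 3.25/3 = 1.0833
  s[X,Z] = ((1.25)·(-1.5) + (-0.75)·(3.5) + (-0.75)·(-1.5) + (0.25)·(-0.5)) / 3 = -3.5/3 = -1.1667
  s[Y,Y] = ((0.75)·(0.75) + (-3.25)·(-3.25) + (0.75)·(0.75) + (1.75)·(1.75)) / 3 = 14.75/3 = 4.9167
  s[Y,Z] = ((0.75)·(-1.5) + (-3.25)·(3.5) + (0.75)·(-1.5) + (1.75)·(-0.5)) / 3 = -14.5/3 = -4.8333
  s[Z,Z] = ((-1.5)·(-1.5) + (3.5)·(3.5) + (-1.5)·(-1.5) + (-0.5)·(-0.5)) / 3 = 17/3 = 5.6667
  Sample standard deviations s_i = √(s[i,i]):
  s(X) = √(0.9167) = 0.9574
  s(Y) = √(4.9167) = 2.2174
  s(Z) = √(5.6667) = 2.3805

Step 3 — r_{ij} = s_{ij} / (s_i · s_j):
  r[X,X] = 1 (diagonal).
  r[X,Y] = 1.0833 / (0.9574 · 2.2174) = 1.0833 / 2.123 = 0.5103
  r[X,Z] = -1.1667 / (0.9574 · 2.3805) = -1.1667 / 2.2791 = -0.5119
  r[Y,Y] = 1 (diagonal).
  r[Y,Z] = -4.8333 / (2.2174 · 2.3805) = -4.8333 / 5.2784 = -0.9157
  r[Z,Z] = 1 (diagonal).

R is symmetric with unit diagonal. Assembling:

R = [[1, 0.5103, -0.5119],
 [0.5103, 1, -0.9157],
 [-0.5119, -0.9157, 1]]


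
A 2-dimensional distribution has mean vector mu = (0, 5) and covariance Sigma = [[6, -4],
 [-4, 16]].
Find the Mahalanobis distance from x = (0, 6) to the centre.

Step 1 — centre the observation: (x - mu) = (0, 1).

Step 2 — invert Sigma. det(Sigma) = 6·16 - (-4)² = 80.
  Sigma^{-1} = (1/det) · [[d, -b], [-b, a]] = [[0.2, 0.05],
 [0.05, 0.075]].

Step 3 — form the quadratic (x - mu)^T · Sigma^{-1} · (x - mu):
  Sigma^{-1} · (x - mu) = (0.05, 0.075).
  (x - mu)^T · [Sigma^{-1} · (x - mu)] = (0)·(0.05) + (1)·(0.075) = 0.075.

Step 4 — take square root: d = √(0.075) ≈ 0.2739.

d(x, mu) = √(0.075) ≈ 0.2739


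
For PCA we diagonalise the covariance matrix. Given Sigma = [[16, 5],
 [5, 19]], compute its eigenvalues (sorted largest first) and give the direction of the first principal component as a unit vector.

Step 1 — characteristic polynomial of 2×2 Sigma:
  det(Sigma - λI) = λ² - trace · λ + det = 0.
  trace = 16 + 19 = 35, det = 16·19 - (5)² = 279.
Step 2 — discriminant:
  Δ = trace² - 4·det = 1225 - 1116 = 109.
Step 3 — eigenvalues:
  λ = (trace ± √Δ)/2 = (35 ± 10.4403)/2,
  λ_1 = 22.7202,  λ_2 = 12.2798.

Step 4 — unit eigenvector for λ_1: solve (Sigma - λ_1 I)v = 0. First row:
  (16 - 22.7202)·v_x + (5)·v_y = 0, i.e. (-6.7202)·v_x + (5)·v_y = 0,
  so v ∝ (b, λ_1 - a) = (5, 6.7202) = u.
  ||u|| = √((5)² + (6.7202)²) = √(70.1605) ≈ 8.3762,
  v_1 = u/||u|| ≈ (0.5969, 0.8023) (||v_1|| = 1).

λ_1 = 22.7202,  λ_2 = 12.2798;  v_1 ≈ (0.5969, 0.8023)


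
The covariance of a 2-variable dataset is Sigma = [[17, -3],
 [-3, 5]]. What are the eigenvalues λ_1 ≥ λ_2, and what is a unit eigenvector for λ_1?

Step 1 — characteristic polynomial of 2×2 Sigma:
  det(Sigma - λI) = λ² - trace · λ + det = 0.
  trace = 17 + 5 = 22, det = 17·5 - (-3)² = 76.
Step 2 — discriminant:
  Δ = trace² - 4·det = 484 - 304 = 180.
Step 3 — eigenvalues:
  λ = (trace ± √Δ)/2 = (22 ± 13.4164)/2,
  λ_1 = 17.7082,  λ_2 = 4.2918.

Step 4 — unit eigenvector for λ_1: solve (Sigma - λ_1 I)v = 0. First row:
  (17 - 17.7082)·v_x + (-3)·v_y = 0, i.e. (-0.7082)·v_x + (-3)·v_y = 0,
  so v ∝ (b, λ_1 - a) = (-3, 0.7082); multiply by -1 so the first entry is positive: u = (3, -0.7082).
  ||u|| = √((3)² + (-0.7082)²) = √(9.5016) ≈ 3.0825,
  v_1 = u/||u|| ≈ (0.9732, -0.2298) (||v_1|| = 1).

λ_1 = 17.7082,  λ_2 = 4.2918;  v_1 ≈ (0.9732, -0.2298)


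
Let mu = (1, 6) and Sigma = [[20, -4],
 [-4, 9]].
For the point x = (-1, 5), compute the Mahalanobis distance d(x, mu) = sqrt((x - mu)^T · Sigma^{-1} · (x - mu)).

Step 1 — centre the observation: (x - mu) = (-2, -1).

Step 2 — invert Sigma. det(Sigma) = 20·9 - (-4)² = 164.
  Sigma^{-1} = (1/det) · [[d, -b], [-b, a]] = [[0.0549, 0.0244],
 [0.0244, 0.122]].

Step 3 — form the quadratic (x - mu)^T · Sigma^{-1} · (x - mu):
  Sigma^{-1} · (x - mu) = (-0.1341, -0.1707).
  (x - mu)^T · [Sigma^{-1} · (x - mu)] = (-2)·(-0.1341) + (-1)·(-0.1707) = 0.439.

Step 4 — take square root: d = √(0.439) ≈ 0.6626.

d(x, mu) = √(0.439) ≈ 0.6626


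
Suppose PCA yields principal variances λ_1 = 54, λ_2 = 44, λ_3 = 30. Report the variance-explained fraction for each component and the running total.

Step 1 — total variance = trace(Sigma) = Σ λ_i = 54 + 44 + 30 = 128.

Step 2 — fraction explained by component i = λ_i / Σ λ:
  PC1: 54/128 = 0.4219
  PC2: 44/128 = 0.3438
  PC3: 30/128 = 0.2344

Step 3 — cumulative fraction after k components = (λ_1 + ... + λ_k) / Σ λ:
  k = 1: 54/128 = 0.4219
  k = 2: (54 + 44)/128 = 98/128 = 0.7656
  k = 3: (54 + 44 + 30)/128 = 128/128 = 1

Summary (fraction, with percent):

explained: PC1 0.4219 (42.19%), PC2 0.3438 (34.38%), PC3 0.2344 (23.44%);  cumulative: 0.4219, 0.7656, 1


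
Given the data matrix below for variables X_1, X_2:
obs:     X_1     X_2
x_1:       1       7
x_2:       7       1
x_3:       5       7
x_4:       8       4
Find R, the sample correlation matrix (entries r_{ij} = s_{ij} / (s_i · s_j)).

Step 1 — column means:
  mean(X_1) = (1 + 7 + 5 + 8) / 4 = 21/4 = 5.25
  mean(X_2) = (7 + 1 + 7 + 4) / 4 = 19/4 = 4.75

Step 2 — sample variances and covariances s[i,j] = (1/(n-1)) · Σ_k (x_{k,i} - mean_i) · (x_{k,j} - mean_j), with n-1 = 3:
  s[X_1,X_1] = ((-4.25)·(-4.25) + (1.75)·(1.75) + (-0.25)·(-0.25) + (2.75)·(2.75)) / 3 = 28.75/3 = 9.5833
  s[X_1,X_2] = ((-4.25)·(2.25) + (1.75)·(-3.75) + (-0.25)·(2.25) + (2.75)·(-0.75)) / 3 = -18.75/3 = -6.25
  s[X_2,X_2] = ((2.25)·(2.25) + (-3.75)·(-3.75) + (2.25)·(2.25) + (-0.75)·(-0.75)) / 3 = 24.75/3 = 8.25
  Sample standard deviations s_i = √(s[i,i]):
  s(X_1) = √(9.5833) = 3.0957
  s(X_2) = √(8.25) = 2.8723

Step 3 — r_{ij} = s_{ij} / (s_i · s_j):
  r[X_1,X_1] = 1 (diagonal).
  r[X_1,X_2] = -6.25 / (3.0957 · 2.8723) = -6.25 / 8.8917 = -0.7029
  r[X_2,X_2] = 1 (diagonal).

R is symmetric with unit diagonal. Assembling:

R = [[1, -0.7029],
 [-0.7029, 1]]


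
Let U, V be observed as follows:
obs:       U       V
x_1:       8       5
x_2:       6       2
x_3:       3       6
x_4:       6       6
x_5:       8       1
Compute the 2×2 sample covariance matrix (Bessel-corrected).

Step 1 — column means:
  mean(U) = (8 + 6 + 3 + 6 + 8) / 5 = 31/5 = 6.2
  mean(V) = (5 + 2 + 6 + 6 + 1) / 5 = 20/5 = 4

Step 2 — sample covariance S[i,j] = (1/(n-1)) · Σ_k (x_{k,i} - mean_i) · (x_{k,j} - mean_j), with n-1 = 4.
  S[U,U] = ((1.8)·(1.8) + (-0.2)·(-0.2) + (-3.2)·(-3.2) + (-0.2)·(-0.2) + (1.8)·(1.8)) / 4 = 16.8/4 = 4.2
  S[U,V] = ((1.8)·(1) + (-0.2)·(-2) + (-3.2)·(2) + (-0.2)·(2) + (1.8)·(-3)) / 4 = -10/4 = -2.5
  S[V,V] = ((1)·(1) + (-2)·(-2) + (2)·(2) + (2)·(2) + (-3)·(-3)) / 4 = 22/4 = 5.5

S is symmetric (S[j,i] = S[i,j]). Assembling:

S = [[4.2, -2.5],
 [-2.5, 5.5]]


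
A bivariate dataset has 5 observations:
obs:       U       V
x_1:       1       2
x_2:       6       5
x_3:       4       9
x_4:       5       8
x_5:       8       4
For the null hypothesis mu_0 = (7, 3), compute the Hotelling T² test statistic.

Step 1 — sample mean vector:
  mean(U) = (1 + 6 + 4 + 5 + 8) / 5 = 24/5 = 4.8
  mean(V) = (2 + 5 + 9 + 8 + 4) / 5 = 28/5 = 5.6
  x̄ = (4.8, 5.6),  deviation x̄ - mu_0 = (4.8, 5.6) - (7, 3) = (-2.2, 2.6).

Step 2 — sample covariance matrix, S[i,j] = (1/(n-1)) · Σ_k (x_{k,i} - mean_i) · (x_{k,j} - mean_j), divisor n-1 = 4:
  S[U,U] = ((-3.8)·(-3.8) + (1.2)·(1.2) + (-0.8)·(-0.8) + (0.2)·(0.2) + (3.2)·(3.2)) / 4 = 26.8/4 = 6.7
  S[U,V] = ((-3.8)·(-3.6) + (1.2)·(-0.6) + (-0.8)·(3.4) + (0.2)·(2.4) + (3.2)·(-1.6)) / 4 = 5.6/4 = 1.4
  S[V,V] = ((-3.6)·(-3.6) + (-0.6)·(-0.6) + (3.4)·(3.4) + (2.4)·(2.4) + (-1.6)·(-1.6)) / 4 = 33.2/4 = 8.3
  S = [[6.7, 1.4],
 [1.4, 8.3]].

Step 3 — invert S. det(S) = 6.7·8.3 - (1.4)² = 53.65.
  S^{-1} = (1/det) · [[d, -b], [-b, a]] = [[0.1547, -0.0261],
 [-0.0261, 0.1249]].

Step 4 — quadratic form (x̄ - mu_0)^T · S^{-1} · (x̄ - mu_0):
  S^{-1} · (x̄ - mu_0) = (-0.4082, 0.3821),
  (x̄ - mu_0)^T · [...] = (-2.2)·(-0.4082) + (2.6)·(0.3821) = 1.8915.

Step 5 — scale by n: T² = 5 · 1.8915 = 9.4576.

T² ≈ 9.4576


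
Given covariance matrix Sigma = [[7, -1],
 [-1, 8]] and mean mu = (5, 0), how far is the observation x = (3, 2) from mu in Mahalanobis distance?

Step 1 — centre the observation: (x - mu) = (-2, 2).

Step 2 — invert Sigma. det(Sigma) = 7·8 - (-1)² = 55.
  Sigma^{-1} = (1/det) · [[d, -b], [-b, a]] = [[0.1455, 0.0182],
 [0.0182, 0.1273]].

Step 3 — form the quadratic (x - mu)^T · Sigma^{-1} · (x - mu):
  Sigma^{-1} · (x - mu) = (-0.2545, 0.2182).
  (x - mu)^T · [Sigma^{-1} · (x - mu)] = (-2)·(-0.2545) + (2)·(0.2182) = 0.9455.

Step 4 — take square root: d = √(0.9455) ≈ 0.9723.

d(x, mu) = √(0.9455) ≈ 0.9723


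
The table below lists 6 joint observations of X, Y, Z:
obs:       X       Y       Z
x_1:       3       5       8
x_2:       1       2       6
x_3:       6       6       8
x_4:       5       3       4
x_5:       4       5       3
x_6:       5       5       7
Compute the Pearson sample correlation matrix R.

Step 1 — column means:
  mean(X) = (3 + 1 + 6 + 5 + 4 + 5) / 6 = 24/6 = 4
  mean(Y) = (5 + 2 + 6 + 3 + 5 + 5) / 6 = 26/6 = 4.3333
  mean(Z) = (8 + 6 + 8 + 4 + 3 + 7) / 6 = 36/6 = 6

Step 2 — sample variances and covariances s[i,j] = (1/(n-1)) · Σ_k (x_{k,i} - mean_i) · (x_{k,j} - mean_j), with n-1 = 5:
  s[X,X] = ((-1)·(-1) + (-3)·(-3) + (2)·(2) + (1)·(1) + (0)·(0) + (1)·(1)) / 5 = 16/5 = 3.2
  s[X,Y] = ((-1)·(0.6667) + (-3)·(-2.3333) + (2)·(1.6667) + (1)·(-1.3333) + (0)·(0.6667) + (1)·(0.6667)) / 5 = 9/5 = 1.8
  s[X,Z] = ((-1)·(2) + (-3)·(0) + (2)·(2) + (1)·(-2) + (0)·(-3) + (1)·(1)) / 5 = 1/5 = 0.2
  s[Y,Y] = ((0.6667)·(0.6667) + (-2.3333)·(-2.3333) + (1.6667)·(1.6667) + (-1.3333)·(-1.3333) + (0.6667)·(0.6667) + (0.6667)·(0.6667)) / 5 = 11.3333/5 = 2.2667
  s[Y,Z] = ((0.6667)·(2) + (-2.3333)·(0) + (1.6667)·(2) + (-1.3333)·(-2) + (0.6667)·(-3) + (0.6667)·(1)) / 5 = 6/5 = 1.2
  s[Z,Z] = ((2)·(2) + (0)·(0) + (2)·(2) + (-2)·(-2) + (-3)·(-3) + (1)·(1)) / 5 = 22/5 = 4.4
  Sample standard deviations s_i = √(s[i,i]):
  s(X) = √(3.2) = 1.7889
  s(Y) = √(2.2667) = 1.5055
  s(Z) = √(4.4) = 2.0976

Step 3 — r_{ij} = s_{ij} / (s_i · s_j):
  r[X,X] = 1 (diagonal).
  r[X,Y] = 1.8 / (1.7889 · 1.5055) = 1.8 / 2.6932 = 0.6683
  r[X,Z] = 0.2 / (1.7889 · 2.0976) = 0.2 / 3.7523 = 0.0533
  r[Y,Y] = 1 (diagonal).
  r[Y,Z] = 1.2 / (1.5055 · 2.0976) = 1.2 / 3.1581 = 0.38
  r[Z,Z] = 1 (diagonal).

R is symmetric with unit diagonal. Assembling:

R = [[1, 0.6683, 0.0533],
 [0.6683, 1, 0.38],
 [0.0533, 0.38, 1]]


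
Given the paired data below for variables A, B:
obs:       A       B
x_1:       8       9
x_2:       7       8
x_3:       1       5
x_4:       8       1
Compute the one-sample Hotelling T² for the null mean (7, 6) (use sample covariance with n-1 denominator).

Step 1 — sample mean vector:
  mean(A) = (8 + 7 + 1 + 8) / 4 = 24/4 = 6
  mean(B) = (9 + 8 + 5 + 1) / 4 = 23/4 = 5.75
  x̄ = (6, 5.75),  deviation x̄ - mu_0 = (6, 5.75) - (7, 6) = (-1, -0.25).

Step 2 — sample covariance matrix, S[i,j] = (1/(n-1)) · Σ_k (x_{k,i} - mean_i) · (x_{k,j} - mean_j), divisor n-1 = 3:
  S[A,A] = ((2)·(2) + (1)·(1) + (-5)·(-5) + (2)·(2)) / 3 = 34/3 = 11.3333
  S[A,B] = ((2)·(3.25) + (1)·(2.25) + (-5)·(-0.75) + (2)·(-4.75)) / 3 = 3/3 = 1
  S[B,B] = ((3.25)·(3.25) + (2.25)·(2.25) + (-0.75)·(-0.75) + (-4.75)·(-4.75)) / 3 = 38.75/3 = 12.9167
  S = [[11.3333, 1],
 [1, 12.9167]].

Step 3 — invert S. det(S) = 11.3333·12.9167 - (1)² = 145.3889.
  S^{-1} = (1/det) · [[d, -b], [-b, a]] = [[0.0888, -0.0069],
 [-0.0069, 0.078]].

Step 4 — quadratic form (x̄ - mu_0)^T · S^{-1} · (x̄ - mu_0):
  S^{-1} · (x̄ - mu_0) = (-0.0871, -0.0126),
  (x̄ - mu_0)^T · [...] = (-1)·(-0.0871) + (-0.25)·(-0.0126) = 0.0903.

Step 5 — scale by n: T² = 4 · 0.0903 = 0.3611.

T² ≈ 0.3611


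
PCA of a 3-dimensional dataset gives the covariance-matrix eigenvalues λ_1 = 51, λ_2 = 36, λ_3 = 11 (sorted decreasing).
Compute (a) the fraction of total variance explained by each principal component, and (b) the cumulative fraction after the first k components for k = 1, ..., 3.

Step 1 — total variance = trace(Sigma) = Σ λ_i = 51 + 36 + 11 = 98.

Step 2 — fraction explained by component i = λ_i / Σ λ:
  PC1: 51/98 = 0.5204
  PC2: 36/98 = 0.3673
  PC3: 11/98 = 0.1122

Step 3 — cumulative fraction after k components = (λ_1 + ... + λ_k) / Σ λ:
  k = 1: 51/98 = 0.5204
  k = 2: (51 + 36)/98 = 87/98 = 0.8878
  k = 3: (51 + 36 + 11)/98 = 98/98 = 1

Summary (fraction, with percent):

explained: PC1 0.5204 (52.04%), PC2 0.3673 (36.73%), PC3 0.1122 (11.22%);  cumulative: 0.5204, 0.8878, 1


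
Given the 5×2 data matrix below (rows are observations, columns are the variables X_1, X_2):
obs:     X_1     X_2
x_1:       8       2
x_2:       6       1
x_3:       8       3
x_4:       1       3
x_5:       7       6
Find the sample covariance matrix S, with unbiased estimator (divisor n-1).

Step 1 — column means:
  mean(X_1) = (8 + 6 + 8 + 1 + 7) / 5 = 30/5 = 6
  mean(X_2) = (2 + 1 + 3 + 3 + 6) / 5 = 15/5 = 3

Step 2 — sample covariance S[i,j] = (1/(n-1)) · Σ_k (x_{k,i} - mean_i) · (x_{k,j} - mean_j), with n-1 = 4.
  S[X_1,X_1] = ((2)·(2) + (0)·(0) + (2)·(2) + (-5)·(-5) + (1)·(1)) / 4 = 34/4 = 8.5
  S[X_1,X_2] = ((2)·(-1) + (0)·(-2) + (2)·(0) + (-5)·(0) + (1)·(3)) / 4 = 1/4 = 0.25
  S[X_2,X_2] = ((-1)·(-1) + (-2)·(-2) + (0)·(0) + (0)·(0) + (3)·(3)) / 4 = 14/4 = 3.5

S is symmetric (S[j,i] = S[i,j]). Assembling:

S = [[8.5, 0.25],
 [0.25, 3.5]]


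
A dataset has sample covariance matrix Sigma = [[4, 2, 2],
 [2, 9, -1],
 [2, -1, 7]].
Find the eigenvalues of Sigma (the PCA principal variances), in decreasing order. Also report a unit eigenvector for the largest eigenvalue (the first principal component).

Step 1 — characteristic polynomial p(λ) = det(λI - Sigma) = λ³ - tr·λ² + c_1·λ - det, where tr = trace, c_1 = sum of the principal 2×2 minors, det = det(Sigma):
  tr = 4 + 9 + 7 = 20,
  c_1 = (4·9 - (2)²) + (4·7 - (2)²) + (9·7 - (-1)²) = 32 + 24 + 62 = 118,
  det = 4·(9·7 - (-1)²) - (2)·((2)·7 - (-1)·(2)) + (2)·((2)·(-1) - 9·(2)) = 4·(62) - (2)·(16) + (2)·(-20) = 176.
  So p(λ) = λ³ - 20λ² + 118λ - 176.
Step 2 — look for an integer root (rational root theorem: any rational root is an integer divisor of 176). Testing λ = 8:
  p(8) = 512 - 1280 + 944 - 176 = 0  ✓
  Dividing out (λ - 8): p(λ) = (λ - 8)(λ² - 12λ + 22).
Step 3 — remaining eigenvalues from the quadratic λ² - 12λ + 22 = 0:
  Δ = 12² - 4·22 = 144 - 88 = 56,  λ = (12 ± √56)/2 = (12 ± 7.4833)/2 ≈ 9.7417 or 2.2583.
  Sorted: λ_1 = 9.7417,  λ_2 = 8,  λ_3 = 2.2583  (check: sum = 20 = tr ✓).

Step 4 — unit eigenvector for λ_1 ≈ 9.7417: v spans the null space of (Sigma - λ_1 I), whose rows are
  r_1 = (-5.7417, 2, 2),  r_2 = (2, -0.7417, -1),  r_3 = (2, -1, -2.7417).
  v is orthogonal to every row, so take v ∝ r_1 × r_2 = ((2)·(-1) - (2)·(-0.7417), (2)·(2) - (-5.7417)·(-1), (-5.7417)·(-0.7417) - (2)·(2)) ≈ (-0.5167, -1.7417, 0.2583).
  Rescale (multiply by -1 so the first nonzero entry is positive): u = (0.5167, 1.7417, -0.2583).
  ||u|| = √((0.5167)² + (1.7417)² + (-0.2583)²) = √(3.3671) ≈ 1.835,  v_1 = u/||u|| ≈ (0.2816, 0.9492, -0.1408) (||v_1|| = 1).

λ_1 = 9.7417,  λ_2 = 8,  λ_3 = 2.2583;  v_1 ≈ (0.2816, 0.9492, -0.1408)


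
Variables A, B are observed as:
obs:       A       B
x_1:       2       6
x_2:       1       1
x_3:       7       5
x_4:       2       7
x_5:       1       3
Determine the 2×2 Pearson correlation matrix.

Step 1 — column means:
  mean(A) = (2 + 1 + 7 + 2 + 1) / 5 = 13/5 = 2.6
  mean(B) = (6 + 1 + 5 + 7 + 3) / 5 = 22/5 = 4.4

Step 2 — sample variances and covariances s[i,j] = (1/(n-1)) · Σ_k (x_{k,i} - mean_i) · (x_{k,j} - mean_j), with n-1 = 4:
  s[A,A] = ((-0.6)·(-0.6) + (-1.6)·(-1.6) + (4.4)·(4.4) + (-0.6)·(-0.6) + (-1.6)·(-1.6)) / 4 = 25.2/4 = 6.3
  s[A,B] = ((-0.6)·(1.6) + (-1.6)·(-3.4) + (4.4)·(0.6) + (-0.6)·(2.6) + (-1.6)·(-1.4)) / 4 = 7.8/4 = 1.95
  s[B,B] = ((1.6)·(1.6) + (-3.4)·(-3.4) + (0.6)·(0.6) + (2.6)·(2.6) + (-1.4)·(-1.4)) / 4 = 23.2/4 = 5.8
  Sample standard deviations s_i = √(s[i,i]):
  s(A) = √(6.3) = 2.51
  s(B) = √(5.8) = 2.4083

Step 3 — r_{ij} = s_{ij} / (s_i · s_j):
  r[A,A] = 1 (diagonal).
  r[A,B] = 1.95 / (2.51 · 2.4083) = 1.95 / 6.0448 = 0.3226
  r[B,B] = 1 (diagonal).

R is symmetric with unit diagonal. Assembling:

R = [[1, 0.3226],
 [0.3226, 1]]


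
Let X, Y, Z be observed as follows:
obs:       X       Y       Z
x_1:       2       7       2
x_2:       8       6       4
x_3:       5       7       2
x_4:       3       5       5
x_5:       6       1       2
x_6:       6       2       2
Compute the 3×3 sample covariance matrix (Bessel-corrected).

Step 1 — column means:
  mean(X) = (2 + 8 + 5 + 3 + 6 + 6) / 6 = 30/6 = 5
  mean(Y) = (7 + 6 + 7 + 5 + 1 + 2) / 6 = 28/6 = 4.6667
  mean(Z) = (2 + 4 + 2 + 5 + 2 + 2) / 6 = 17/6 = 2.8333

Step 2 — sample covariance S[i,j] = (1/(n-1)) · Σ_k (x_{k,i} - mean_i) · (x_{k,j} - mean_j), with n-1 = 5.
  S[X,X] = ((-3)·(-3) + (3)·(3) + (0)·(0) + (-2)·(-2) + (1)·(1) + (1)·(1)) / 5 = 24/5 = 4.8
  S[X,Y] = ((-3)·(2.3333) + (3)·(1.3333) + (0)·(2.3333) + (-2)·(0.3333) + (1)·(-3.6667) + (1)·(-2.6667)) / 5 = -10/5 = -2
  S[X,Z] = ((-3)·(-0.8333) + (3)·(1.1667) + (0)·(-0.8333) + (-2)·(2.1667) + (1)·(-0.8333) + (1)·(-0.8333)) / 5 = 0/5 = 0
  S[Y,Y] = ((2.3333)·(2.3333) + (1.3333)·(1.3333) + (2.3333)·(2.3333) + (0.3333)·(0.3333) + (-3.6667)·(-3.6667) + (-2.6667)·(-2.6667)) / 5 = 33.3333/5 = 6.6667
  S[Y,Z] = ((2.3333)·(-0.8333) + (1.3333)·(1.1667) + (2.3333)·(-0.8333) + (0.3333)·(2.1667) + (-3.6667)·(-0.8333) + (-2.6667)·(-0.8333)) / 5 = 3.6667/5 = 0.7333
  S[Z,Z] = ((-0.8333)·(-0.8333) + (1.1667)·(1.1667) + (-0.8333)·(-0.8333) + (2.1667)·(2.1667) + (-0.8333)·(-0.8333) + (-0.8333)·(-0.8333)) / 5 = 8.8333/5 = 1.7667

S is symmetric (S[j,i] = S[i,j]). Assembling:

S = [[4.8, -2, 0],
 [-2, 6.6667, 0.7333],
 [0, 0.7333, 1.7667]]


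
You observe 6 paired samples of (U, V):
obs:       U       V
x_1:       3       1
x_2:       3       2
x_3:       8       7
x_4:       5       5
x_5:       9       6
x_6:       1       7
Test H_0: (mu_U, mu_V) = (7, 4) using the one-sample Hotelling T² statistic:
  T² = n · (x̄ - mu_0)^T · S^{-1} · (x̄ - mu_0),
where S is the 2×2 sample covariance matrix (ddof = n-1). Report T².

Step 1 — sample mean vector:
  mean(U) = (3 + 3 + 8 + 5 + 9 + 1) / 6 = 29/6 = 4.8333
  mean(V) = (1 + 2 + 7 + 5 + 6 + 7) / 6 = 28/6 = 4.6667
  x̄ = (4.8333, 4.6667),  deviation x̄ - mu_0 = (4.8333, 4.6667) - (7, 4) = (-2.1667, 0.6667).

Step 2 — sample covariance matrix, S[i,j] = (1/(n-1)) · Σ_k (x_{k,i} - mean_i) · (x_{k,j} - mean_j), divisor n-1 = 5:
  S[U,U] = ((-1.8333)·(-1.8333) + (-1.8333)·(-1.8333) + (3.1667)·(3.1667) + (0.1667)·(0.1667) + (4.1667)·(4.1667) + (-3.8333)·(-3.8333)) / 5 = 48.8333/5 = 9.7667
  S[U,V] = ((-1.8333)·(-3.6667) + (-1.8333)·(-2.6667) + (3.1667)·(2.3333) + (0.1667)·(0.3333) + (4.1667)·(1.3333) + (-3.8333)·(2.3333)) / 5 = 15.6667/5 = 3.1333
  S[V,V] = ((-3.6667)·(-3.6667) + (-2.6667)·(-2.6667) + (2.3333)·(2.3333) + (0.3333)·(0.3333) + (1.3333)·(1.3333) + (2.3333)·(2.3333)) / 5 = 33.3333/5 = 6.6667
  S = [[9.7667, 3.1333],
 [3.1333, 6.6667]].

Step 3 — invert S. det(S) = 9.7667·6.6667 - (3.1333)² = 55.2933.
  S^{-1} = (1/det) · [[d, -b], [-b, a]] = [[0.1206, -0.0567],
 [-0.0567, 0.1766]].

Step 4 — quadratic form (x̄ - mu_0)^T · S^{-1} · (x̄ - mu_0):
  S^{-1} · (x̄ - mu_0) = (-0.299, 0.2405),
  (x̄ - mu_0)^T · [...] = (-2.1667)·(-0.299) + (0.6667)·(0.2405) = 0.8082.

Step 5 — scale by n: T² = 6 · 0.8082 = 4.8493.

T² ≈ 4.8493


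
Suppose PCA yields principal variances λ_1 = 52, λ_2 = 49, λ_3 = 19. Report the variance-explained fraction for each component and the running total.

Step 1 — total variance = trace(Sigma) = Σ λ_i = 52 + 49 + 19 = 120.

Step 2 — fraction explained by component i = λ_i / Σ λ:
  PC1: 52/120 = 0.4333
  PC2: 49/120 = 0.4083
  PC3: 19/120 = 0.1583

Step 3 — cumulative fraction after k components = (λ_1 + ... + λ_k) / Σ λ:
  k = 1: 52/120 = 0.4333
  k = 2: (52 + 49)/120 = 101/120 = 0.8417
  k = 3: (52 + 49 + 19)/120 = 120/120 = 1

Summary (fraction, with percent):

explained: PC1 0.4333 (43.33%), PC2 0.4083 (40.83%), PC3 0.1583 (15.83%);  cumulative: 0.4333, 0.8417, 1


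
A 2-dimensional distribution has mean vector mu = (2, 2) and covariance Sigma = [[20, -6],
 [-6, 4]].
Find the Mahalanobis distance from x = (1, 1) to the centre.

Step 1 — centre the observation: (x - mu) = (-1, -1).

Step 2 — invert Sigma. det(Sigma) = 20·4 - (-6)² = 44.
  Sigma^{-1} = (1/det) · [[d, -b], [-b, a]] = [[0.0909, 0.1364],
 [0.1364, 0.4545]].

Step 3 — form the quadratic (x - mu)^T · Sigma^{-1} · (x - mu):
  Sigma^{-1} · (x - mu) = (-0.2273, -0.5909).
  (x - mu)^T · [Sigma^{-1} · (x - mu)] = (-1)·(-0.2273) + (-1)·(-0.5909) = 0.8182.

Step 4 — take square root: d = √(0.8182) ≈ 0.9045.

d(x, mu) = √(0.8182) ≈ 0.9045


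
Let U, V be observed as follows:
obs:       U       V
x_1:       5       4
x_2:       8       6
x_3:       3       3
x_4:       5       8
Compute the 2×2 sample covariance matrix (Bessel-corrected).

Step 1 — column means:
  mean(U) = (5 + 8 + 3 + 5) / 4 = 21/4 = 5.25
  mean(V) = (4 + 6 + 3 + 8) / 4 = 21/4 = 5.25

Step 2 — sample covariance S[i,j] = (1/(n-1)) · Σ_k (x_{k,i} - mean_i) · (x_{k,j} - mean_j), with n-1 = 3.
  S[U,U] = ((-0.25)·(-0.25) + (2.75)·(2.75) + (-2.25)·(-2.25) + (-0.25)·(-0.25)) / 3 = 12.75/3 = 4.25
  S[U,V] = ((-0.25)·(-1.25) + (2.75)·(0.75) + (-2.25)·(-2.25) + (-0.25)·(2.75)) / 3 = 6.75/3 = 2.25
  S[V,V] = ((-1.25)·(-1.25) + (0.75)·(0.75) + (-2.25)·(-2.25) + (2.75)·(2.75)) / 3 = 14.75/3 = 4.9167

S is symmetric (S[j,i] = S[i,j]). Assembling:

S = [[4.25, 2.25],
 [2.25, 4.9167]]


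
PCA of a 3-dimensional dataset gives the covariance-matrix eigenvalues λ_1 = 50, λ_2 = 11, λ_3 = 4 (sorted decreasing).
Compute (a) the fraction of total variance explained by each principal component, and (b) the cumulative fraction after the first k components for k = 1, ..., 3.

Step 1 — total variance = trace(Sigma) = Σ λ_i = 50 + 11 + 4 = 65.

Step 2 — fraction explained by component i = λ_i / Σ λ:
  PC1: 50/65 = 0.7692
  PC2: 11/65 = 0.1692
  PC3: 4/65 = 0.0615

Step 3 — cumulative fraction after k components = (λ_1 + ... + λ_k) / Σ λ:
  k = 1: 50/65 = 0.7692
  k = 2: (50 + 11)/65 = 61/65 = 0.9385
  k = 3: (50 + 11 + 4)/65 = 65/65 = 1

Summary (fraction, with percent):

explained: PC1 0.7692 (76.92%), PC2 0.1692 (16.92%), PC3 0.0615 (6.15%);  cumulative: 0.7692, 0.9385, 1


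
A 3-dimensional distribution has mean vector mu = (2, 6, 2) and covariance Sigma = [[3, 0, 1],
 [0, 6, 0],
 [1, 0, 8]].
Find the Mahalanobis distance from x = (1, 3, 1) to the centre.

Step 1 — centre the observation: (x - mu) = (-1, -3, -1).

Step 2 — invert Sigma (cofactor / det for 3×3, or solve directly):
  Sigma^{-1} = [[0.3478, 0, -0.0435],
 [0, 0.1667, 0],
 [-0.0435, 0, 0.1304]].

Step 3 — form the quadratic (x - mu)^T · Sigma^{-1} · (x - mu):
  Sigma^{-1} · (x - mu) = (-0.3043, -0.5, -0.087).
  (x - mu)^T · [Sigma^{-1} · (x - mu)] = (-1)·(-0.3043) + (-3)·(-0.5) + (-1)·(-0.087) = 1.8913.

Step 4 — take square root: d = √(1.8913) ≈ 1.3752.

d(x, mu) = √(1.8913) ≈ 1.3752


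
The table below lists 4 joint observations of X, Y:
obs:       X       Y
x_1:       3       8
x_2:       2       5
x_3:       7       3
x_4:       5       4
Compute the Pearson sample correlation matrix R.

Step 1 — column means:
  mean(X) = (3 + 2 + 7 + 5) / 4 = 17/4 = 4.25
  mean(Y) = (8 + 5 + 3 + 4) / 4 = 20/4 = 5

Step 2 — sample variances and covariances s[i,j] = (1/(n-1)) · Σ_k (x_{k,i} - mean_i) · (x_{k,j} - mean_j), with n-1 = 3:
  s[X,X] = ((-1.25)·(-1.25) + (-2.25)·(-2.25) + (2.75)·(2.75) + (0.75)·(0.75)) / 3 = 14.75/3 = 4.9167
  s[X,Y] = ((-1.25)·(3) + (-2.25)·(0) + (2.75)·(-2) + (0.75)·(-1)) / 3 = -10/3 = -3.3333
  s[Y,Y] = ((3)·(3) + (0)·(0) + (-2)·(-2) + (-1)·(-1)) / 3 = 14/3 = 4.6667
  Sample standard deviations s_i = √(s[i,i]):
  s(X) = √(4.9167) = 2.2174
  s(Y) = √(4.6667) = 2.1602

Step 3 — r_{ij} = s_{ij} / (s_i · s_j):
  r[X,X] = 1 (diagonal).
  r[X,Y] = -3.3333 / (2.2174 · 2.1602) = -3.3333 / 4.79 = -0.6959
  r[Y,Y] = 1 (diagonal).

R is symmetric with unit diagonal. Assembling:

R = [[1, -0.6959],
 [-0.6959, 1]]


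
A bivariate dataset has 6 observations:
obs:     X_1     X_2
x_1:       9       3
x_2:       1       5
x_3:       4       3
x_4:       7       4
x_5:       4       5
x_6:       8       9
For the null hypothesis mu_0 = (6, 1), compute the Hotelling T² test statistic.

Step 1 — sample mean vector:
  mean(X_1) = (9 + 1 + 4 + 7 + 4 + 8) / 6 = 33/6 = 5.5
  mean(X_2) = (3 + 5 + 3 + 4 + 5 + 9) / 6 = 29/6 = 4.8333
  x̄ = (5.5, 4.8333),  deviation x̄ - mu_0 = (5.5, 4.8333) - (6, 1) = (-0.5, 3.8333).

Step 2 — sample covariance matrix, S[i,j] = (1/(n-1)) · Σ_k (x_{k,i} - mean_i) · (x_{k,j} - mean_j), divisor n-1 = 5:
  S[X_1,X_1] = ((3.5)·(3.5) + (-4.5)·(-4.5) + (-1.5)·(-1.5) + (1.5)·(1.5) + (-1.5)·(-1.5) + (2.5)·(2.5)) / 5 = 45.5/5 = 9.1
  S[X_1,X_2] = ((3.5)·(-1.8333) + (-4.5)·(0.1667) + (-1.5)·(-1.8333) + (1.5)·(-0.8333) + (-1.5)·(0.1667) + (2.5)·(4.1667)) / 5 = 4.5/5 = 0.9
  S[X_2,X_2] = ((-1.8333)·(-1.8333) + (0.1667)·(0.1667) + (-1.8333)·(-1.8333) + (-0.8333)·(-0.8333) + (0.1667)·(0.1667) + (4.1667)·(4.1667)) / 5 = 24.8333/5 = 4.9667
  S = [[9.1, 0.9],
 [0.9, 4.9667]].

Step 3 — invert S. det(S) = 9.1·4.9667 - (0.9)² = 44.3867.
  S^{-1} = (1/det) · [[d, -b], [-b, a]] = [[0.1119, -0.0203],
 [-0.0203, 0.205]].

Step 4 — quadratic form (x̄ - mu_0)^T · S^{-1} · (x̄ - mu_0):
  S^{-1} · (x̄ - mu_0) = (-0.1337, 0.796),
  (x̄ - mu_0)^T · [...] = (-0.5)·(-0.1337) + (3.8333)·(0.796) = 3.1183.

Step 5 — scale by n: T² = 6 · 3.1183 = 18.7098.

T² ≈ 18.7098
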